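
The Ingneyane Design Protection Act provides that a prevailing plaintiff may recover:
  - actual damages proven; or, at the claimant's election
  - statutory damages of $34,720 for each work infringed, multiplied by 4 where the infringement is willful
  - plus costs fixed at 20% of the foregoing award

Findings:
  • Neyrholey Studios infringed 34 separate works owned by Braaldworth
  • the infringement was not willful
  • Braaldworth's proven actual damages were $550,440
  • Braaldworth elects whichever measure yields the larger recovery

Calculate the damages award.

$1,416,576

Statutory damages: 34 × $34,720 = $1,180,480
Infringement not willful: no ×4 enhancement.
Greater of actual damages ($550,440) or statutory damages ($1,180,480): $1,180,480
Costs: 20% of $1,180,480 = $236,096
Award plus costs: $1,180,480 + $236,096 = $1,416,576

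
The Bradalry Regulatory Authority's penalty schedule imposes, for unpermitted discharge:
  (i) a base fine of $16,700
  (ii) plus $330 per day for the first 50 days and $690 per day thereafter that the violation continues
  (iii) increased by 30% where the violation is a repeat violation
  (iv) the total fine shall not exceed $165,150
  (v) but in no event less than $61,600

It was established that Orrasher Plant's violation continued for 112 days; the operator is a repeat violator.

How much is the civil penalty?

First 50 days: 50 × $330 = $16,500
Remaining days: (112 − 50) × $690 = $42,780
Per-day component: $16,500 + $42,780 = $59,280
Base plus per-day: $16,700 + $59,280 = $75,980
Enhancement: 30% of $75,980 = $22,794
Enhanced fine: $75,980 + $22,794 = $98,774
Cap at $165,150: $98,774 is within the cap, no reduction.
Minimum $61,600: $98,774 meets the minimum, no increase.

$98,774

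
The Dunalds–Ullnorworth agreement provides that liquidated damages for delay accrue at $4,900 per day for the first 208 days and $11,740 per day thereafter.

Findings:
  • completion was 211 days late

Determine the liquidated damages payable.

$1,054,420

First 208 days: 208 × $4,900 = $1,019,200
Remaining days: (211 − 208) × $11,740 = $35,220
Accrued per-day damages: $1,019,200 + $35,220 = $1,054,420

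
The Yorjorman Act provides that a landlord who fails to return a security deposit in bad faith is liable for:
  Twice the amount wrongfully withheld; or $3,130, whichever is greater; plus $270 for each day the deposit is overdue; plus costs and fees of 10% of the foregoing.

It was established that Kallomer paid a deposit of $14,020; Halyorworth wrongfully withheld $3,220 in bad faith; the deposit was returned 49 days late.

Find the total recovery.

Doubled: 2 × $3,220 = $6,440
Minimum $3,130: $6,440 meets the minimum, no increase.
Late-return penalty: 49 × $270 = $13,230
Damages plus late penalty: $6,440 + $13,230 = $19,670
Costs and fees: 10% of $19,670 = $1,967
Total recovery: $19,670 + $1,967 = $21,637

$21,637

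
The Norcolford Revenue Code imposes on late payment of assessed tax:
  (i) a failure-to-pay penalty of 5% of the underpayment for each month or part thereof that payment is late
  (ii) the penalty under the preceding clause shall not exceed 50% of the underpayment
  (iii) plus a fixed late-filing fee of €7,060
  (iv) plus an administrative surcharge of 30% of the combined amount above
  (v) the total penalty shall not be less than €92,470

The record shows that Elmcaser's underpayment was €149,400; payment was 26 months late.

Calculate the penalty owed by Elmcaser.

€106,288

Accrued rate: 5% × 26 = 130%, capped at 50% → 50%
Failure-to-pay penalty: 50% of €149,400 = €74,700
Penalty before surcharge: €74,700 + €7,060 = €81,760
Administrative surcharge: 30% of €81,760 = €24,528
Total penalty: €81,760 + €24,528 = €106,288
Minimum €92,470: €106,288 meets the minimum, no increase.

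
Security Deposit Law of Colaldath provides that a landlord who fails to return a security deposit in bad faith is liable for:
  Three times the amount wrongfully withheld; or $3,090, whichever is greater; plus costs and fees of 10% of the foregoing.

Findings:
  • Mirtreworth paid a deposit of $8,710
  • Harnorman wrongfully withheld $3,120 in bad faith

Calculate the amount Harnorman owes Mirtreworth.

$10,296

Trebled: 3 × $3,120 = $9,360
Minimum $3,090: $9,360 meets the minimum, no increase.
Costs and fees: 10% of $9,360 = $936
Total recovery: $9,360 + $936 = $10,296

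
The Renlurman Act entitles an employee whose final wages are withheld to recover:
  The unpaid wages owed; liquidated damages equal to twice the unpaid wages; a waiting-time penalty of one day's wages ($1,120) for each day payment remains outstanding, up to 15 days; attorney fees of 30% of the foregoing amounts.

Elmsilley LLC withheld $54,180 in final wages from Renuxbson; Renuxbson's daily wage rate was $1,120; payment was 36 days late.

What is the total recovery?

Doubled: 2 × $54,180 = $108,360
Penalty days: min(36, 15) = 15
Waiting-time penalty: 15 × $1,120 = $16,800
Subtotal: $54,180 + $108,360 + $16,800 = $179,340
Attorney fees: 30% of $179,340 = $53,802
Total award: $179,340 + $53,802 = $233,142

Total award: $233,142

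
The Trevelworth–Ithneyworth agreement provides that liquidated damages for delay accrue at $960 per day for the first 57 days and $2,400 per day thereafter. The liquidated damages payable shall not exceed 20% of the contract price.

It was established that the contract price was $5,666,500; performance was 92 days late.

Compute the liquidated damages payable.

First 57 days: 57 × $960 = $54,720
Remaining days: (92 − 57) × $2,400 = $84,000
Accrued per-day damages: $54,720 + $84,000 = $138,720
Cap: 20% of $5,666,500 = $1,133,300
Cap at $1,133,300: $138,720 is within the cap, no reduction.

$138,720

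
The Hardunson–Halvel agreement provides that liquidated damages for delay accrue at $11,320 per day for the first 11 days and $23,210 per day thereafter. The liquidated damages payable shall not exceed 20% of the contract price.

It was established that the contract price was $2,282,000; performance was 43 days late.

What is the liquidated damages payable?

First 11 days: 11 × $11,320 = $124,520
Remaining days: (43 − 11) × $23,210 = $742,720
Accrued per-day damages: $124,520 + $742,720 = $867,240
Cap: 20% of $2,282,000 = $456,400
Cap at $456,400: $867,240 exceeds the cap → $456,400

$456,400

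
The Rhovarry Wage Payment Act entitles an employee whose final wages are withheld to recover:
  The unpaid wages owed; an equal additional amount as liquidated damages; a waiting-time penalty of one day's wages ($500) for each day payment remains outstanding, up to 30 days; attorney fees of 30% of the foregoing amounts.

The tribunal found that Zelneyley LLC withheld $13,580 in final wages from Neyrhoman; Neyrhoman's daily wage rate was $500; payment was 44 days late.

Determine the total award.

$54,808

Liquidated damages (equal amount): $13,580
Penalty days: min(44, 30) = 30
Waiting-time penalty: 30 × $500 = $15,000
Subtotal: $13,580 + $13,580 + $15,000 = $42,160
Attorney fees: 30% of $42,160 = $12,648
Total award: $42,160 + $12,648 = $54,808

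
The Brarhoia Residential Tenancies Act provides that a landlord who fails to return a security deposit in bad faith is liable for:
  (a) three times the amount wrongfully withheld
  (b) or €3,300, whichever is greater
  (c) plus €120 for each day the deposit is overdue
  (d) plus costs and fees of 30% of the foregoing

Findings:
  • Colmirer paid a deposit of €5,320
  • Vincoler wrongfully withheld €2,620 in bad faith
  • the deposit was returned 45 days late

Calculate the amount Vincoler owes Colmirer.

Trebled: 3 × €2,620 = €7,860
Minimum €3,300: €7,860 meets the minimum, no increase.
Late-return penalty: 45 × €120 = €5,400
Damages plus late penalty: €7,860 + €5,400 = €13,260
Costs and fees: 30% of €13,260 = €3,978
Total recovery: €13,260 + €3,978 = €17,238

€17,238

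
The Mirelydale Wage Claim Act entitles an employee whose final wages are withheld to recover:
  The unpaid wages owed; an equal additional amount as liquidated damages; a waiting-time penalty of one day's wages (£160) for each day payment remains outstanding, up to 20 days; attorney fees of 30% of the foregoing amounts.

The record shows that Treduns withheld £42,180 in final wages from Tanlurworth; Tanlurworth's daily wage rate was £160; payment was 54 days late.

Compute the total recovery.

Liquidated damages (equal amount): £42,180
Penalty days: min(54, 20) = 20
Waiting-time penalty: 20 × £160 = £3,200
Subtotal: £42,180 + £42,180 + £3,200 = £87,560
Attorney fees: 30% of £87,560 = £26,268
Total award: £87,560 + £26,268 = £113,828

£113,828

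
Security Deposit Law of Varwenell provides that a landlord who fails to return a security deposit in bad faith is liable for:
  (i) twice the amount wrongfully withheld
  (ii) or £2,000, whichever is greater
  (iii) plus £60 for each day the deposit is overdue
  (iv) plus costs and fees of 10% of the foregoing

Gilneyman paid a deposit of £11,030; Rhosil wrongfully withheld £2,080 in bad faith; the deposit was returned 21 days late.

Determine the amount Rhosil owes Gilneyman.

£5,962

Doubled: 2 × £2,080 = £4,160
Minimum £2,000: £4,160 meets the minimum, no increase.
Late-return penalty: 21 × £60 = £1,260
Damages plus late penalty: £4,160 + £1,260 = £5,420
Costs and fees: 10% of £5,420 = £542
Total recovery: £5,420 + £542 = £5,962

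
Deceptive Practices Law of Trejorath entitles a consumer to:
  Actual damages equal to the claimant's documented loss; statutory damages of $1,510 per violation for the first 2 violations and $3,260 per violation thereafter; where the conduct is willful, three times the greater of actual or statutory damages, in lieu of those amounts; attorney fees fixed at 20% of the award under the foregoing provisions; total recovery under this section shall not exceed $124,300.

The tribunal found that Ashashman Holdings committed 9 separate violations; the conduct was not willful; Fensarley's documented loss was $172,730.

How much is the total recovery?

First 2 violations: 2 × $1,510 = $3,020
Remaining violations: (9 − 2) × $3,260 = $22,820
Statutory damages: $3,020 + $22,820 = $25,840
Conduct not willful: the in-lieu enhancement does not apply.
Actual plus statutory damages: $172,730 + $25,840 = $198,570
Attorney fees: 20% of $198,570 = $39,714
Total before cap: $198,570 + $39,714 = $238,284
Cap at $124,300: $238,284 exceeds the cap → $124,300

$124,300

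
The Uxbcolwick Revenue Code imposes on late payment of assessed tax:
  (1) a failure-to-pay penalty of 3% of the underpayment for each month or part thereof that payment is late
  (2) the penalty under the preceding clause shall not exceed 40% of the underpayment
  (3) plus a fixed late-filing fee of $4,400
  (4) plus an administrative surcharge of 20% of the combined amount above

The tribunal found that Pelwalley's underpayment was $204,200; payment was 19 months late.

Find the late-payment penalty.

$103,296

Accrued rate: 3% × 19 = 57%, capped at 40% → 40%
Failure-to-pay penalty: 40% of $204,200 = $81,680
Penalty before surcharge: $81,680 + $4,400 = $86,080
Administrative surcharge: 20% of $86,080 = $17,216
Total penalty: $86,080 + $17,216 = $103,296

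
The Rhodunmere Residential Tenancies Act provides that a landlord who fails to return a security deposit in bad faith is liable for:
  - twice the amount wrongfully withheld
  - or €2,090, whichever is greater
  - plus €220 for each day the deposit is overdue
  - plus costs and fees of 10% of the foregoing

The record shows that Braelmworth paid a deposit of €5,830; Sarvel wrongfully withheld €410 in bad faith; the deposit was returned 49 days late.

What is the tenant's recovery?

Doubled: 2 × €410 = €820
Minimum €2,090: €820 is below the minimum → €2,090
Late-return penalty: 49 × €220 = €10,780
Damages plus late penalty: €2,090 + €10,780 = €12,870
Costs and fees: 10% of €12,870 = €1,287
Total recovery: €12,870 + €1,287 = €14,157

€14,157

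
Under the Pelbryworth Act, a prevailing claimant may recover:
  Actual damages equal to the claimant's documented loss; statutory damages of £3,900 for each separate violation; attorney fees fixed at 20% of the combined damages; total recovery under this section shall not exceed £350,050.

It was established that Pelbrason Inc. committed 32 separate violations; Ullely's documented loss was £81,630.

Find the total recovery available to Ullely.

Total recovery: £247,716

Statutory damages: 32 × £3,900 = £124,800
Combined damages: £81,630 + £124,800 = £206,430
Attorney fees: 20% of £206,430 = £41,286
Total before cap: £206,430 + £41,286 = £247,716
Cap at £350,050: £247,716 is within the cap, no reduction.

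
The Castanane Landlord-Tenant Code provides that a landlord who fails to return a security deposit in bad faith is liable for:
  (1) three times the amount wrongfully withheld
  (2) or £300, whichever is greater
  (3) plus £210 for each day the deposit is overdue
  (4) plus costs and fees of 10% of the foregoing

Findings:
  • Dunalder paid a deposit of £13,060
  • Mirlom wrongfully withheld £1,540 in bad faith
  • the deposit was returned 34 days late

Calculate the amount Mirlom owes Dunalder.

Trebled: 3 × £1,540 = £4,620
Minimum £300: £4,620 meets the minimum, no increase.
Late-return penalty: 34 × £210 = £7,140
Damages plus late penalty: £4,620 + £7,140 = £11,760
Costs and fees: 10% of £11,760 = £1,176
Total recovery: £11,760 + £1,176 = £12,936

£12,936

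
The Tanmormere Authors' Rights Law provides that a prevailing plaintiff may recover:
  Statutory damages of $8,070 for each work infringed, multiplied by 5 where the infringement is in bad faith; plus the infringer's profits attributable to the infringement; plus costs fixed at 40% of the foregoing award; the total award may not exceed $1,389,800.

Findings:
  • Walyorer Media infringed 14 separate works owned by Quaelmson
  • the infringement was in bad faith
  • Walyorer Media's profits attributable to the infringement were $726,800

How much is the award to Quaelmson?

$1,389,800

Statutory damages: 14 × $8,070 = $112,980
Multiplied by 5: 5 × $112,980 = $564,900
Combined award: $564,900 + $726,800 = $1,291,700
Costs: 40% of $1,291,700 = $516,680
Award plus costs: $1,291,700 + $516,680 = $1,808,380
Cap at $1,389,800: $1,808,380 exceeds the cap → $1,389,800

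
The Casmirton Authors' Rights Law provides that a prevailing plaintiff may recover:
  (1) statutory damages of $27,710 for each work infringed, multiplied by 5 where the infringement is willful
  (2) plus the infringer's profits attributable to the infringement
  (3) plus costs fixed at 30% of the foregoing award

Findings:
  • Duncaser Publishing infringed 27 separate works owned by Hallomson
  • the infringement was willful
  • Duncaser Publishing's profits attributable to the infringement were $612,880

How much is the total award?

Statutory damages: 27 × $27,710 = $748,170
Multiplied by 5: 5 × $748,170 = $3,740,850
Combined award: $3,740,850 + $612,880 = $4,353,730
Costs: 30% of $4,353,730 = $1,306,119
Award plus costs: $4,353,730 + $1,306,119 = $5,659,849

Award: $5,659,849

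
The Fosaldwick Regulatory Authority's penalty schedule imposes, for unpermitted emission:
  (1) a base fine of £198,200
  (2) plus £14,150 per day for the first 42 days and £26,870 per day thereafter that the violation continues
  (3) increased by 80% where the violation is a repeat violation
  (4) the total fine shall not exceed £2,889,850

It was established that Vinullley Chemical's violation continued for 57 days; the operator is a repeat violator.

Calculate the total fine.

First 42 days: 42 × £14,150 = £594,300
Remaining days: (57 − 42) × £26,870 = £403,050
Per-day component: £594,300 + £403,050 = £997,350
Base plus per-day: £198,200 + £997,350 = £1,195,550
Enhancement: 80% of £1,195,550 = £956,440
Enhanced fine: £1,195,550 + £956,440 = £2,151,990
Cap at £2,889,850: £2,151,990 is within the cap, no reduction.

£2,151,990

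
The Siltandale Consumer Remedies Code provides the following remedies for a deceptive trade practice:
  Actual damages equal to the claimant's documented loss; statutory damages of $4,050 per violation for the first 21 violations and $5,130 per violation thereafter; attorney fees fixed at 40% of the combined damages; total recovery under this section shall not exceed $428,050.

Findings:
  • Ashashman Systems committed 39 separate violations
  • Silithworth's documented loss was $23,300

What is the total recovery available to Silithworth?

First 21 violations: 21 × $4,050 = $85,050
Remaining violations: (39 − 21) × $5,130 = $92,340
Statutory damages: $85,050 + $92,340 = $177,390
Combined damages: $23,300 + $177,390 = $200,690
Attorney fees: 40% of $200,690 = $80,276
Total before cap: $200,690 + $80,276 = $280,966
Cap at $428,050: $280,966 is within the cap, no reduction.

$280,966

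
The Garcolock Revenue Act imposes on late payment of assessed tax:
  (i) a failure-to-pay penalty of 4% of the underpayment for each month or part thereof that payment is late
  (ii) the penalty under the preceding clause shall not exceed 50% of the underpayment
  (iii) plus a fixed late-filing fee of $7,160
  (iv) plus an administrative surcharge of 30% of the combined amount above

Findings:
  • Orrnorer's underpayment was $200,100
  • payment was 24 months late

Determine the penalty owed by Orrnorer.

$139,373

Accrued rate: 4% × 24 = 96%, capped at 50% → 50%
Failure-to-pay penalty: 50% of $200,100 = $100,050
Penalty before surcharge: $100,050 + $7,160 = $107,210
Administrative surcharge: 30% of $107,210 = $32,163
Total penalty: $107,210 + $32,163 = $139,373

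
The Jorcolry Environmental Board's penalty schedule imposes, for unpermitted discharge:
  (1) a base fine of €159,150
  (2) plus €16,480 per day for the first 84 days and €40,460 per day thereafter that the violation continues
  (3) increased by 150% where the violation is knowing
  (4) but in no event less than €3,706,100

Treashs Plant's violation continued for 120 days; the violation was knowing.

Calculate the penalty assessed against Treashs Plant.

First 84 days: 84 × €16,480 = €1,384,320
Remaining days: (120 − 84) × €40,460 = €1,456,560
Per-day component: €1,384,320 + €1,456,560 = €2,840,880
Base plus per-day: €159,150 + €2,840,880 = €3,000,030
Enhancement: 150% of €3,000,030 = €4,500,045
Enhanced fine: €3,000,030 + €4,500,045 = €7,500,075
Minimum €3,706,100: €7,500,075 meets the minimum, no increase.

€7,500,075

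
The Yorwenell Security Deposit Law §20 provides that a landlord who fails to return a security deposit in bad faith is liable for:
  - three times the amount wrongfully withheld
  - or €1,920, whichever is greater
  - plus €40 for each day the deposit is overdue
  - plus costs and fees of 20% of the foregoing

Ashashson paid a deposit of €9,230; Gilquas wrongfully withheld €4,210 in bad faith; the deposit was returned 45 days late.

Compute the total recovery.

€17,316

Trebled: 3 × €4,210 = €12,630
Minimum €1,920: €12,630 meets the minimum, no increase.
Late-return penalty: 45 × €40 = €1,800
Damages plus late penalty: €12,630 + €1,800 = €14,430
Costs and fees: 20% of €14,430 = €2,886
Total recovery: €14,430 + €2,886 = €17,316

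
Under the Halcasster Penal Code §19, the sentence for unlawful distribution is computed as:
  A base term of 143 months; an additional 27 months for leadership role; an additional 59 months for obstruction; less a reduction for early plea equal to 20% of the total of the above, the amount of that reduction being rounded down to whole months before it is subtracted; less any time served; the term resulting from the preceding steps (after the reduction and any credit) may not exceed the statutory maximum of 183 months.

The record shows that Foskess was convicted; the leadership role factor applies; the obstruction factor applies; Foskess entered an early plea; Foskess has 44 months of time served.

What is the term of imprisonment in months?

140 months

Leadership role enhancement: +27 months
Obstruction enhancement: +59 months
Adjusted term: 143 months + 27 months + 59 months = 229 months
Early plea reduction: 20% of 229 months = 45 months (rounded down)
After reduction: 229 − 45 = 184 months
Less time served: 184 months − 44 months = 140 months
Cap at 183 months: 140 months is within the cap, no reduction.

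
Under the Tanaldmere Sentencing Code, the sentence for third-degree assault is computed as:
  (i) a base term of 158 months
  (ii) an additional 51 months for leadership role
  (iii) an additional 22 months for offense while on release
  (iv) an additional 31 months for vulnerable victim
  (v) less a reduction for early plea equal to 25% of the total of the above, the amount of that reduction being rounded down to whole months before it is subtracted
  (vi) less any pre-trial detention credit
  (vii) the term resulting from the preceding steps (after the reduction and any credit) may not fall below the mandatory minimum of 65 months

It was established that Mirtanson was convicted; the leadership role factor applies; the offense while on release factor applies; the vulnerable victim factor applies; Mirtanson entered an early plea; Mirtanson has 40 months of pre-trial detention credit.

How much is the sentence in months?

157 months

Leadership role enhancement: +51 months
Offense while on release enhancement: +22 months
Vulnerable victim enhancement: +31 months
Adjusted term: 158 months + 51 months + 22 months + 31 months = 262 months
Early plea reduction: 25% of 262 months = 65 months (rounded down)
After reduction: 262 − 65 = 197 months
Less pre-trial detention credit: 197 months − 40 months = 157 months
Minimum 65 months: 157 months meets the minimum, no increase.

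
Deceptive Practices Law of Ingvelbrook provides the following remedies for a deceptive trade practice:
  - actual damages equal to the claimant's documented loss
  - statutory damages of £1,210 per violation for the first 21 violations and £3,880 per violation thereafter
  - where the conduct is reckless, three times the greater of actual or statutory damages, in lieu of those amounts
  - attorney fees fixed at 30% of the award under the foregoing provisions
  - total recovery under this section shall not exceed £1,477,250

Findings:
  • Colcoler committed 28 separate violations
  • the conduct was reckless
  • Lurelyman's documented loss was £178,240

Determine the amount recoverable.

£695,136

First 21 violations: 21 × £1,210 = £25,410
Remaining violations: (28 − 21) × £3,880 = £27,160
Statutory damages: £25,410 + £27,160 = £52,570
Greater of actual damages (£178,240) or statutory damages (£52,570): £178,240
Trebled: 3 × £178,240 = £534,720
Attorney fees: 30% of £534,720 = £160,416
Total before cap: £534,720 + £160,416 = £695,136
Cap at £1,477,250: £695,136 is within the cap, no reduction.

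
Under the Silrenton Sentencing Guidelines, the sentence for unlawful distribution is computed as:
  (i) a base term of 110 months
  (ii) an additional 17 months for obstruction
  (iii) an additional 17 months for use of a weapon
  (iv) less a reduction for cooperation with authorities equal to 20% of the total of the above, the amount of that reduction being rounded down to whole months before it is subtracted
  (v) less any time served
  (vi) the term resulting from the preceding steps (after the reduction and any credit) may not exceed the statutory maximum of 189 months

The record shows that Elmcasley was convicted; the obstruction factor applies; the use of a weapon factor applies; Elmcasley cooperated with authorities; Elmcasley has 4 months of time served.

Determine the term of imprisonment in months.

112 months

Obstruction enhancement: +17 months
Use of a weapon enhancement: +17 months
Adjusted term: 110 months + 17 months + 17 months = 144 months
Cooperation with authorities reduction: 20% of 144 months = 28 months (rounded down)
After reduction: 144 − 28 = 116 months
Less time served: 116 months − 4 months = 112 months
Cap at 189 months: 112 months is within the cap, no reduction.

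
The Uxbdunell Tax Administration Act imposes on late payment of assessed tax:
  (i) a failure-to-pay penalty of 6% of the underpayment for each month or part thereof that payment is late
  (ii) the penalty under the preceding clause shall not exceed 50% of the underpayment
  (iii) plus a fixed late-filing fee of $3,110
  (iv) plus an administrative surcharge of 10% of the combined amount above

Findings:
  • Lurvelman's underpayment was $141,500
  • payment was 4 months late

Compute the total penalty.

$40,777

Accrued rate: 6% × 4 = 24%, capped at 50% → 24%
Failure-to-pay penalty: 24% of $141,500 = $33,960
Penalty before surcharge: $33,960 + $3,110 = $37,070
Administrative surcharge: 10% of $37,070 = $3,707
Total penalty: $37,070 + $3,707 = $40,777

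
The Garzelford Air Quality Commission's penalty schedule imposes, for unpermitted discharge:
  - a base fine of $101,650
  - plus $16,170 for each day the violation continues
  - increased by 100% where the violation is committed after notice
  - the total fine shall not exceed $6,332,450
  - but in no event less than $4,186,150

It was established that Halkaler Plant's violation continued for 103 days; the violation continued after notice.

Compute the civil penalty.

Per-day component: 103 × $16,170 = $1,665,510
Base plus per-day: $101,650 + $1,665,510 = $1,767,160
Enhancement: 100% of $1,767,160 = $1,767,160
Enhanced fine: $1,767,160 + $1,767,160 = $3,534,320
Cap at $6,332,450: $3,534,320 is within the cap, no reduction.
Minimum $4,186,150: $3,534,320 is below the minimum → $4,186,150

Civil penalty: $4,186,150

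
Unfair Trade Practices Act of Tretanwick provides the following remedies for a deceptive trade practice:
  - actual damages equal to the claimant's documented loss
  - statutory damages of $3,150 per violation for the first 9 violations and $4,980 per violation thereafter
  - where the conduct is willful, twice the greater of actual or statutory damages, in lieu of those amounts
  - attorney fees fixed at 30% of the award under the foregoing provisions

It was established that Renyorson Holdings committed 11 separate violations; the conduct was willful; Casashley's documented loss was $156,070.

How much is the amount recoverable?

$405,782

First 9 violations: 9 × $3,150 = $28,350
Remaining violations: (11 − 9) × $4,980 = $9,960
Statutory damages: $28,350 + $9,960 = $38,310
Greater of actual damages ($156,070) or statutory damages ($38,310): $156,070
Doubled: 2 × $156,070 = $312,140
Attorney fees: 30% of $312,140 = $93,642
Total recovery: $312,140 + $93,642 = $405,782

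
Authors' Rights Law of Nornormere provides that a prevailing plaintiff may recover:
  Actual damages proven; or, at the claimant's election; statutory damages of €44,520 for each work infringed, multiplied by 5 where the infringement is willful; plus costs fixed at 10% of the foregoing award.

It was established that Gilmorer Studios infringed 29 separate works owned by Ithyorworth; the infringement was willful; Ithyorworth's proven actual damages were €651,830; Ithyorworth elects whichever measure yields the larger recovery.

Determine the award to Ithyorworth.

€7,100,940

Statutory damages: 29 × €44,520 = €1,291,080
Multiplied by 5: 5 × €1,291,080 = €6,455,400
Greater of actual damages (€651,830) or enhanced statutory damages (€6,455,400): €6,455,400
Costs: 10% of €6,455,400 = €645,540
Award plus costs: €6,455,400 + €645,540 = €7,100,940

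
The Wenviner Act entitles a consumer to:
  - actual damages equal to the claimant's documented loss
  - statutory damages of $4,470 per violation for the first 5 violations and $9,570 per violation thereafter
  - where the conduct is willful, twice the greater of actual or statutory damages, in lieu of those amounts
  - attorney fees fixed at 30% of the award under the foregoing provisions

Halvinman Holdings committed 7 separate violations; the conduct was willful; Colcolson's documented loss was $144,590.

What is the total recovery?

First 5 violations: 5 × $4,470 = $22,350
Remaining violations: (7 − 5) × $9,570 = $19,140
Statutory damages: $22,350 + $19,140 = $41,490
Greater of actual damages ($144,590) or statutory damages ($41,490): $144,590
Doubled: 2 × $144,590 = $289,180
Attorney fees: 30% of $289,180 = $86,754
Total recovery: $289,180 + $86,754 = $375,934

$375,934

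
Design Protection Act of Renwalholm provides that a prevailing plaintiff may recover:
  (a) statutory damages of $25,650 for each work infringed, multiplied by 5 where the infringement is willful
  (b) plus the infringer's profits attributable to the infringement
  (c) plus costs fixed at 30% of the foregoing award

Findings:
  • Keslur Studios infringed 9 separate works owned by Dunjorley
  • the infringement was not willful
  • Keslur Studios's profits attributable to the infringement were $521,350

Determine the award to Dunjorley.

Statutory damages: 9 × $25,650 = $230,850
Infringement not willful: no ×5 enhancement.
Combined award: $230,850 + $521,350 = $752,200
Costs: 30% of $752,200 = $225,660
Award plus costs: $752,200 + $225,660 = $977,860

$977,860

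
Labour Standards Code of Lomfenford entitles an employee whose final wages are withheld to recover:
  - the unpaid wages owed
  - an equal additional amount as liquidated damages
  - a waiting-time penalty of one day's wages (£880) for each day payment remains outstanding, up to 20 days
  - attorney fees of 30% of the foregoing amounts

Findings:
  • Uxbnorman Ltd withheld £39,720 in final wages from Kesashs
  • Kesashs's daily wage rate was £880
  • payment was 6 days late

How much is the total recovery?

£110,136

Liquidated damages (equal amount): £39,720
Penalty days: min(6, 20) = 6
Waiting-time penalty: 6 × £880 = £5,280
Subtotal: £39,720 + £39,720 + £5,280 = £84,720
Attorney fees: 30% of £84,720 = £25,416
Total award: £84,720 + £25,416 = £110,136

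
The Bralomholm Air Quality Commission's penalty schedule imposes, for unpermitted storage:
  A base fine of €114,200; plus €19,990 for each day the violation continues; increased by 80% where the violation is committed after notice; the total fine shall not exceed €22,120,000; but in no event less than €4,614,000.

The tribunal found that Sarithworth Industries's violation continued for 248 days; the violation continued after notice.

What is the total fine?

Per-day component: 248 × €19,990 = €4,957,520
Base plus per-day: €114,200 + €4,957,520 = €5,071,720
Enhancement: 80% of €5,071,720 = €4,057,376
Enhanced fine: €5,071,720 + €4,057,376 = €9,129,096
Cap at €22,120,000: €9,129,096 is within the cap, no reduction.
Minimum €4,614,000: €9,129,096 meets the minimum, no increase.

€9,129,096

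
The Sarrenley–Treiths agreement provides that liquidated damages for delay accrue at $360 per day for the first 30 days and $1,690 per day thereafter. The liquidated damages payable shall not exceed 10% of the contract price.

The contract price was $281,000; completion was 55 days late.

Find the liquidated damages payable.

$28,100

First 30 days: 30 × $360 = $10,800
Remaining days: (55 − 30) × $1,690 = $42,250
Accrued per-day damages: $10,800 + $42,250 = $53,050
Cap: 10% of $281,000 = $28,100
Cap at $28,100: $53,050 exceeds the cap → $28,100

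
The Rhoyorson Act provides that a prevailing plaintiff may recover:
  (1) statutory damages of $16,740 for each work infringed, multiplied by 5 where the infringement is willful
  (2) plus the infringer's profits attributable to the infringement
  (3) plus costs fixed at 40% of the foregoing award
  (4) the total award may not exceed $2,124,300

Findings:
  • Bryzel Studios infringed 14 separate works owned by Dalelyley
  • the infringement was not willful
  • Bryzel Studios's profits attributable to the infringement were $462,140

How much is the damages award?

$975,100

Statutory damages: 14 × $16,740 = $234,360
Infringement not willful: no ×5 enhancement.
Combined award: $234,360 + $462,140 = $696,500
Costs: 40% of $696,500 = $278,600
Award plus costs: $696,500 + $278,600 = $975,100
Cap at $2,124,300: $975,100 is within the cap, no reduction.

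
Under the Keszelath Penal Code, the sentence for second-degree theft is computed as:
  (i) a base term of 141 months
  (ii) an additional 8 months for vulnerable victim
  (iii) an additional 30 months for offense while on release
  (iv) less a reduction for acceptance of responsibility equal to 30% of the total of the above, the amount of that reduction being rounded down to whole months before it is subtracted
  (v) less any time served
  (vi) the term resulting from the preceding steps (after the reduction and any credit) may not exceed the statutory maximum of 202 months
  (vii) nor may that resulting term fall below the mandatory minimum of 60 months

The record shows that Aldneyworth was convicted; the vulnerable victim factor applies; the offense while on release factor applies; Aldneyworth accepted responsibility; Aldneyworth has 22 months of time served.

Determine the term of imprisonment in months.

Vulnerable victim enhancement: +8 months
Offense while on release enhancement: +30 months
Adjusted term: 141 months + 8 months + 30 months = 179 months
Acceptance of responsibility reduction: 30% of 179 months = 53 months (rounded down)
After reduction: 179 − 53 = 126 months
Less time served: 126 months − 22 months = 104 months
Cap at 202 months: 104 months is within the cap, no reduction.
Minimum 60 months: 104 months meets the minimum, no increase.

Sentence: 104 months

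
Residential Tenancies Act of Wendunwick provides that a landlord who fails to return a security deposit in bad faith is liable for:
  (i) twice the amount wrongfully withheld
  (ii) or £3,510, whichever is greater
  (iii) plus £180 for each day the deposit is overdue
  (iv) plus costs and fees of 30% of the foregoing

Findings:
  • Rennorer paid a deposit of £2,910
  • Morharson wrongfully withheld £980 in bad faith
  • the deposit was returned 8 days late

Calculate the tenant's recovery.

Doubled: 2 × £980 = £1,960
Minimum £3,510: £1,960 is below the minimum → £3,510
Late-return penalty: 8 × £180 = £1,440
Damages plus late penalty: £3,510 + £1,440 = £4,950
Costs and fees: 30% of £4,950 = £1,485
Total recovery: £4,950 + £1,485 = £6,435

Recovery: £6,435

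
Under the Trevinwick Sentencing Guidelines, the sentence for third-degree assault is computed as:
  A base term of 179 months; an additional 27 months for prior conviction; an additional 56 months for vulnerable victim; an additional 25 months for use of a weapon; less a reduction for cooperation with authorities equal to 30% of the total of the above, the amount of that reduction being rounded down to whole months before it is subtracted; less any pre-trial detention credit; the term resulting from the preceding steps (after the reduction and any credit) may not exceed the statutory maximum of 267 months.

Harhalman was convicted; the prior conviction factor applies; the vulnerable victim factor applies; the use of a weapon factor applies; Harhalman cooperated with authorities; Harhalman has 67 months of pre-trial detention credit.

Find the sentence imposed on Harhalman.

134 months

Prior conviction enhancement: +27 months
Vulnerable victim enhancement: +56 months
Use of a weapon enhancement: +25 months
Adjusted term: 179 months + 27 months + 56 months + 25 months = 287 months
Cooperation with authorities reduction: 30% of 287 months = 86 months (rounded down)
After reduction: 287 − 86 = 201 months
Less pre-trial detention credit: 201 months − 67 months = 134 months
Cap at 267 months: 134 months is within the cap, no reduction.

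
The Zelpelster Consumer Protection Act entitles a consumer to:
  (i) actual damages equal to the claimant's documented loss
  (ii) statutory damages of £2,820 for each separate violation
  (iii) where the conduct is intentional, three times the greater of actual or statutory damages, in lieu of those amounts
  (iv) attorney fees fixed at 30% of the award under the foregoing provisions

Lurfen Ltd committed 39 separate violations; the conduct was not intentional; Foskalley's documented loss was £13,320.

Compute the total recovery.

Statutory damages: 39 × £2,820 = £109,980
Conduct not intentional: the in-lieu enhancement does not apply.
Actual plus statutory damages: £13,320 + £109,980 = £123,300
Attorney fees: 30% of £123,300 = £36,990
Total recovery: £123,300 + £36,990 = £160,290

£160,290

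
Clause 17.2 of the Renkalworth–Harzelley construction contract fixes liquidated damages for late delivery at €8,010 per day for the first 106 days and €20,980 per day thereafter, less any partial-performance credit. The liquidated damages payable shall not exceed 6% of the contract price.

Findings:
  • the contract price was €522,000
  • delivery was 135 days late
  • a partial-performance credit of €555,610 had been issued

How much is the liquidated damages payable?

First 106 days: 106 × €8,010 = €849,060
Remaining days: (135 − 106) × €20,980 = €608,420
Accrued per-day damages: €849,060 + €608,420 = €1,457,480
Less partial-performance credit: €1,457,480 − €555,610 = €901,870
Cap: 6% of €522,000 = €31,320
Cap at €31,320: €901,870 exceeds the cap → €31,320

€31,320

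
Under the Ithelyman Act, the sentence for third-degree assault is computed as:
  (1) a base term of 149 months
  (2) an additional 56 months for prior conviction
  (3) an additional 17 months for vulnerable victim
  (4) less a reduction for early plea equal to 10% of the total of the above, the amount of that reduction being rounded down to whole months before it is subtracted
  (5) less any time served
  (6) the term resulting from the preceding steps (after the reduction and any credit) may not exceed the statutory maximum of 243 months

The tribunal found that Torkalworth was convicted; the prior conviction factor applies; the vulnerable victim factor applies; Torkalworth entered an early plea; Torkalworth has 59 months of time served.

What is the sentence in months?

Sentence: 141 months

Prior conviction enhancement: +56 months
Vulnerable victim enhancement: +17 months
Adjusted term: 149 months + 56 months + 17 months = 222 months
Early plea reduction: 10% of 222 months = 22 months (rounded down)
After reduction: 222 − 22 = 200 months
Less time served: 200 months − 59 months = 141 months
Cap at 243 months: 141 months is within the cap, no reduction.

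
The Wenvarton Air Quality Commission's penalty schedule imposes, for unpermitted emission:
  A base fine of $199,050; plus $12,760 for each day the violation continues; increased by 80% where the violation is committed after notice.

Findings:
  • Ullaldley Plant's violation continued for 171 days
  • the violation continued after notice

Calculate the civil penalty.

Civil penalty: $4,285,818

Per-day component: 171 × $12,760 = $2,181,960
Base plus per-day: $199,050 + $2,181,960 = $2,381,010
Enhancement: 80% of $2,381,010 = $1,904,808
Enhanced fine: $2,381,010 + $1,904,808 = $4,285,818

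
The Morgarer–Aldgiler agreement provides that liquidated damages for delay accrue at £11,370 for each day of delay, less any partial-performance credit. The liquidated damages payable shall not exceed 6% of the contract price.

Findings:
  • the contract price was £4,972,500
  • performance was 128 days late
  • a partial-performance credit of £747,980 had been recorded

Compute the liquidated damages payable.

Per-day damages: 128 × £11,370 = £1,455,360
Less partial-performance credit: £1,455,360 − £747,980 = £707,380
Cap: 6% of £4,972,500 = £298,350
Cap at £298,350: £707,380 exceeds the cap → £298,350

Liquidated damages: £298,350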